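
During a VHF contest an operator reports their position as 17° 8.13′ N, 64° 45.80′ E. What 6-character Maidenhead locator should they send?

MK27jd

Add 180° to longitude and 90° to latitude: 244.7633, 107.1355.
Field: lon ⌊244.7633/20⌋ = 12 → M; lat ⌊107.1355/10⌋ = 10 → K.
Square: lon ⌊4.7633/2⌋ = 2; lat ⌊7.1355/1⌋ = 7.
Subsquare: lon ⌊0.7633/0.0833333⌋ = 9 → j; lat ⌊0.1355/0.0416667⌋ = 3 → d.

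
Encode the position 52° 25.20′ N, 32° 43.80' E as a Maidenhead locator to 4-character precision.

Shift to the Maidenhead origin (180°W, 90°S): lon 212.73, lat 142.42.
Field (20°×10°, letters A–R): lon ⌊212.73/20⌋ = 10 → K; lat ⌊142.42/10⌋ = 14 → O.
Square (2°×1°, digits 0–9): lon ⌊12.73/2⌋ = 6; lat ⌊2.42/1⌋ = 2.

KO62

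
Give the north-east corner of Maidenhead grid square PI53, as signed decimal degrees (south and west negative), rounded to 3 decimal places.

-6.000, 132.000

Field P=15, I=8: +15·20° lon, +8·10° lat → SW at lon 120°, lat -10°.
Square 5, 3: +5·2° lon, +3·1° lat → SW at lon 130°, lat -7°.
Cell spans 2° lon × 1° lat. NE corner is SW corner plus one full cell.
latitude -6.000, longitude 132.000.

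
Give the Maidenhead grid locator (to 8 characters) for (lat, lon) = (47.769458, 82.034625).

NN17as44

Offset from 180°W / 90°S: lon 262.03463°, lat 137.76946°.
Field: lon ⌊262.03463/20⌋ = 13 → N; lat ⌊137.76946/10⌋ = 13 → N.
Square: lon ⌊2.03463/2⌋ = 1; lat ⌊7.76946/1⌋ = 7.
Subsquare: lon ⌊0.03463/0.0833333⌋ = 0 → a; lat ⌊0.76946/0.0416667⌋ = 18 → s.
Extended square: lon ⌊0.03463/0.00833333⌋ = 4; lat ⌊0.01946/0.00416667⌋ = 4.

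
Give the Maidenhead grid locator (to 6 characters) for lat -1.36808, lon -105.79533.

DI78cp

Add 180° to longitude and 90° to latitude: 74.2047, 88.6319.
Field (20°×10°, letters A–R): 74.2047/20 → 3 → D, 88.6319/10 → 8 → I; chars DI.
Square (2°×1°, digits 0–9): 14.2047/2 → 7, 8.6319/1 → 8; chars 78.
Subsquare (5′×2.5′, letters a–x): 0.2047/0.0833333 → 2 → c, 0.6319/0.0416667 → 15 → p; chars cp.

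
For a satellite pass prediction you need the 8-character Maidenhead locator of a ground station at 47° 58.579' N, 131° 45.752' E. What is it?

Offset from 180°W / 90°S: lon 311.76253°, lat 137.97632°.
Field: lon ⌊311.76253/20⌋ = 15 → P; lat ⌊137.97632/10⌋ = 13 → N.
Square: lon ⌊11.76253/2⌋ = 5; lat ⌊7.97632/1⌋ = 7.
Subsquare: lon ⌊1.76253/0.0833333⌋ = 21 → v; lat ⌊0.97632/0.0416667⌋ = 23 → x.
Extended square: lon ⌊0.01253/0.00833333⌋ = 1; lat ⌊0.01798/0.00416667⌋ = 4.

PN57vx14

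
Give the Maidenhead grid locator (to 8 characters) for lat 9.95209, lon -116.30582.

Add 180° to longitude and 90° to latitude: 63.69418, 99.95209.
Field: 63.69418/20 → 3 → D, 99.95209/10 → 9 → J; chars DJ.
Square: 3.69418/2 → 1, 9.95209/1 → 9; chars 19.
Subsquare: 1.69418/0.0833333 → 20 → u, 0.95209/0.0416667 → 22 → w; chars uw.
Extended square: 0.02751/0.00833333 → 3, 0.03542/0.00416667 → 8; chars 38.

DJ19uw38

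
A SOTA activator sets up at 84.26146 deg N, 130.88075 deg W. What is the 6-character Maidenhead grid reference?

CR44ng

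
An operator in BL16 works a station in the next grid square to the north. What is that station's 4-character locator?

Latitude square 6; +1 → 7.
The longitude characters are unchanged.

BL17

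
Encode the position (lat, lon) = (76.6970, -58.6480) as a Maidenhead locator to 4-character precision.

Offset from 180°W / 90°S: lon 121.35°, lat 166.70°.
Field (20°×10°, letters A–R): lon ⌊121.35/20⌋ = 6 → G; lat ⌊166.70/10⌋ = 16 → Q.
Square (2°×1°, digits 0–9): lon ⌊1.35/2⌋ = 0; lat ⌊6.70/1⌋ = 6.

GQ06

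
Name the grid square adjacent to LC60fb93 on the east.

LC60gb03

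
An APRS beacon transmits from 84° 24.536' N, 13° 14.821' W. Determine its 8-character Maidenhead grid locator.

Shift to the Maidenhead origin (180°W, 90°S): lon 166.75298, lat 174.40893.
Field: lon ⌊166.75298/20⌋ = 8 → I; lat ⌊174.40893/10⌋ = 17 → R.
Square: lon ⌊6.75298/2⌋ = 3; lat ⌊4.40893/1⌋ = 4.
Subsquare: lon ⌊0.75298/0.0833333⌋ = 9 → j; lat ⌊0.40893/0.0416667⌋ = 9 → j.
Extended square: lon ⌊0.00298/0.00833333⌋ = 0; lat ⌊0.03393/0.00416667⌋ = 8.

IR34jj08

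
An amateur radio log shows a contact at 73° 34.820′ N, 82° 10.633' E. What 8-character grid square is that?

NQ13cn19

Shift to the Maidenhead origin (180°W, 90°S): lon 262.17722, lat 163.58033.
Field: lon ⌊262.17722/20⌋ = 13 → N; lat ⌊163.58033/10⌋ = 16 → Q.
Square: lon ⌊2.17722/2⌋ = 1; lat ⌊3.58033/1⌋ = 3.
Subsquare: lon ⌊0.17722/0.0833333⌋ = 2 → c; lat ⌊0.58033/0.0416667⌋ = 13 → n.
Extended square: lon ⌊0.01055/0.00833333⌋ = 1; lat ⌊0.03867/0.00416667⌋ = 9.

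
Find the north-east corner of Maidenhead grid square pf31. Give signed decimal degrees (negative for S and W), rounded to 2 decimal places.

Field P=15, F=5: +15·20° lon, +5·10° lat → SW at lon 120°, lat -40°.
Square 3, 1: +3·2° lon, +1·1° lat → SW at lon 126°, lat -39°.
Cell spans 2° lon × 1° lat. NE corner is SW corner plus one full cell.
latitude -38.00, longitude 128.00.

-38.00, 128.00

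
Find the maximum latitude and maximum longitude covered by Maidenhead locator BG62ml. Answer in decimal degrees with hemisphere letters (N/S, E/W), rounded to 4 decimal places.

Field B=1, G=6: +1·20° lon, +6·10° lat → SW at lon -160°, lat -30°.
Square 6, 2: +6·2° lon, +2·1° lat → SW at lon -148°, lat -28°.
Subsquare m=12, l=11: +12·0.0833333° lon, +11·0.0416667° lat → SW at lon -147°, lat -27.5417°.
Cell spans 0.0833333° lon × 0.0416667° lat. NE corner is SW corner plus one full cell.
latitude 27.5000° S, longitude 146.9167° W.

27.5000° S, 146.9167° W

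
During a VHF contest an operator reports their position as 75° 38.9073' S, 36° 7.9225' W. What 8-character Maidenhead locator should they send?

HB14wi44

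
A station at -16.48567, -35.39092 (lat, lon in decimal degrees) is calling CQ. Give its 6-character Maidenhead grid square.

HH23hm

Shift to the Maidenhead origin (180°W, 90°S): lon 144.6091, lat 73.5143.
Field: 144.6091/20 → 7 → H, 73.5143/10 → 7 → H; chars HH.
Square: 4.6091/2 → 2, 3.5143/1 → 3; chars 23.
Subsquare: 0.6091/0.0833333 → 7 → h, 0.5143/0.0416667 → 12 → m; chars hm.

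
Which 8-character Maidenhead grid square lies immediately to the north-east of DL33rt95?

DL33st06

Longitude extended square 9; +1 → 10, wraps to 0, carry into subsquare.
Longitude subsquare r = 17; +1 → 18 = s.
Latitude extended square 5; +1 → 6.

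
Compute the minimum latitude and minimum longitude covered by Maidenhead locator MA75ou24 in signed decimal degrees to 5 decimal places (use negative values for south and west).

-84.15000, 75.18333

Field M=12, A=0: +12·20° lon, +0·10° lat → SW at lon 60°, lat -90°.
Square 7, 5: +7·2° lon, +5·1° lat → SW at lon 74°, lat -85°.
Subsquare o=14, u=20: +14·0.0833333° lon, +20·0.0416667° lat → SW at lon 75.1667°, lat -84.1667°.
Extended square 2, 4: +2·0.00833333° lon, +4·0.00416667° lat → SW at lon 75.1833°, lat -84.15°.
latitude -84.15000, longitude 75.18333.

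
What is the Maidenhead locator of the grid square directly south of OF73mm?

OF73ml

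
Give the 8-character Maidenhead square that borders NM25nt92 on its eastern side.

Longitude extended square 9; +1 → 10, wraps to 0, carry into subsquare.
Longitude subsquare n = 13; +1 → 14 = o.
The latitude characters are unchanged.

NM25ot02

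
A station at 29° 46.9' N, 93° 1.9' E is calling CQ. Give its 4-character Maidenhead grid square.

Add 180° to longitude and 90° to latitude: 273.03, 119.78.
Field: lon ⌊273.03/20⌋ = 13 → N; lat ⌊119.78/10⌋ = 11 → L.
Square: lon ⌊13.03/2⌋ = 6; lat ⌊9.78/1⌋ = 9.

NL69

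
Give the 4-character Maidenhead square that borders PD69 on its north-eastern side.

PE70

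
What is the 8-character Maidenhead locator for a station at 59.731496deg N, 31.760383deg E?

Offset from 180°W / 90°S: lon 211.76038°, lat 149.73150°.
Field: lon ⌊211.76038/20⌋ = 10 → K; lat ⌊149.73150/10⌋ = 14 → O.
Square: lon ⌊11.76038/2⌋ = 5; lat ⌊9.73150/1⌋ = 9.
Subsquare: lon ⌊1.76038/0.0833333⌋ = 21 → v; lat ⌊0.73150/0.0416667⌋ = 17 → r.
Extended square: lon ⌊0.01038/0.00833333⌋ = 1; lat ⌊0.02316/0.00416667⌋ = 5.

KO59vr15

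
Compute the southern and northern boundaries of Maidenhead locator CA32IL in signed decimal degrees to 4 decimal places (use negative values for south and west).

Field C=2, A=0: +2·20° lon, +0·10° lat → SW at lon -140°, lat -90°.
Square 3, 2: +3·2° lon, +2·1° lat → SW at lon -134°, lat -88°.
Subsquare i=8, l=11: +8·0.0833333° lon, +11·0.0416667° lat → SW at lon -133.333°, lat -87.5417°.
Cell spans 0.0833333° lon × 0.0416667° lat.
south -87.5417, north -87.5000.

-87.5417, -87.5000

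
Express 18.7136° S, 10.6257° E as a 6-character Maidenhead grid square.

Add 180° to longitude and 90° to latitude: 190.6257, 71.2864.
Field: lon ⌊190.6257/20⌋ = 9 → J; lat ⌊71.2864/10⌋ = 7 → H.
Square: lon ⌊10.6257/2⌋ = 5; lat ⌊1.2864/1⌋ = 1.
Subsquare: lon ⌊0.6257/0.0833333⌋ = 7 → h; lat ⌊0.2864/0.0416667⌋ = 6 → g.

JH51hg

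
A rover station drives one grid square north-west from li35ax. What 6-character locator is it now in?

Longitude subsquare a = 0; −1 → -1, wraps to 23 = x, carry into square.
Longitude square 3; −1 → 2.
Latitude subsquare x = 23; +1 → 24, wraps to 0 = a, carry into square.
Latitude square 5; +1 → 6.

LI26xa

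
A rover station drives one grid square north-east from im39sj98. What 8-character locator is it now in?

IM39tj09

Longitude extended square 9; +1 → 10, wraps to 0, carry into subsquare.
Longitude subsquare s = 18; +1 → 19 = t.
Latitude extended square 8; +1 → 9.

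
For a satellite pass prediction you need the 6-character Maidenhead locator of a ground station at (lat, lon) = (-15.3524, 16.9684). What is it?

Offset from 180°W / 90°S: lon 196.9684°, lat 74.6476°.
Field: 196.9684/20 → 9 → J, 74.6476/10 → 7 → H; chars JH.
Square: 16.9684/2 → 8, 4.6476/1 → 4; chars 84.
Subsquare: 0.9684/0.0833333 → 11 → l, 0.6476/0.0416667 → 15 → p; chars lp.

JH84lp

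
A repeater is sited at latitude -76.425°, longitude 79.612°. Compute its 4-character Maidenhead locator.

MB93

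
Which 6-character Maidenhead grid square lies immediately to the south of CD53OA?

Latitude subsquare a = 0; −1 → -1, wraps to 23 = x, carry into square.
Latitude square 3; −1 → 2.
The longitude characters are unchanged.

CD52ox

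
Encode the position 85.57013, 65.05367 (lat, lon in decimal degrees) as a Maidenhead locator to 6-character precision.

MR25mn

Shift to the Maidenhead origin (180°W, 90°S): lon 245.0537, lat 175.5701.
Field: 245.0537/20 → 12 → M, 175.5701/10 → 17 → R; chars MR.
Square: 5.0537/2 → 2, 5.5701/1 → 5; chars 25.
Subsquare: 1.0537/0.0833333 → 12 → m, 0.5701/0.0416667 → 13 → n; chars mn.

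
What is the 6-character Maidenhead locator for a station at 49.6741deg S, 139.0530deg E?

Shift to the Maidenhead origin (180°W, 90°S): lon 319.0530, lat 40.3259.
Field (20°×10°, letters A–R): 319.0530/20 → 15 → P, 40.3259/10 → 4 → E; chars PE.
Square (2°×1°, digits 0–9): 19.0530/2 → 9, 0.3259/1 → 0; chars 90.
Subsquare (5′×2.5′, letters a–x): 1.0530/0.0833333 → 12 → m, 0.3259/0.0416667 → 7 → h; chars mh.

PE90mh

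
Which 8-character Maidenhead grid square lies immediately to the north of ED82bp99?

Latitude extended square 9; +1 → 10, wraps to 0, carry into subsquare.
Latitude subsquare p = 15; +1 → 16 = q.
The longitude characters are unchanged.

ED82bq90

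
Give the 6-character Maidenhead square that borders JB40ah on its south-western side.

JB30xg

Longitude subsquare a = 0; −1 → -1, wraps to 23 = x, carry into square.
Longitude square 4; −1 → 3.
Latitude subsquare h = 7; −1 → 6 = g.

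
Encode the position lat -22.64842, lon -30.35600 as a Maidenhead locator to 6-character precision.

HG47ti

Offset from 180°W / 90°S: lon 149.6440°, lat 67.3516°.
Field: lon ⌊149.6440/20⌋ = 7 → H; lat ⌊67.3516/10⌋ = 6 → G.
Square: lon ⌊9.6440/2⌋ = 4; lat ⌊7.3516/1⌋ = 7.
Subsquare: lon ⌊1.6440/0.0833333⌋ = 19 → t; lat ⌊0.3516/0.0416667⌋ = 8 → i.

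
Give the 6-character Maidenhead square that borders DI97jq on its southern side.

DI97jp

Latitude subsquare q = 16; −1 → 15 = p.
The longitude characters are unchanged.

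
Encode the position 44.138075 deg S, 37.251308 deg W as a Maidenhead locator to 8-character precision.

HE15iu96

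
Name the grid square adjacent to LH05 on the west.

Longitude square 0; −1 → -1, wraps to 9, carry into field.
Longitude field L = 11; −1 → 10 = K.
The latitude characters are unchanged.

KH95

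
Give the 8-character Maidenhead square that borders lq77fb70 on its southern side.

Latitude extended square 0; −1 → -1, wraps to 9, carry into subsquare.
Latitude subsquare b = 1; −1 → 0 = a.
The longitude characters are unchanged.

LQ77fa79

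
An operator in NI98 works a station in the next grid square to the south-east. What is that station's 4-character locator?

OI07

Longitude square 9; +1 → 10, wraps to 0, carry into field.
Longitude field N = 13; +1 → 14 = O.
Latitude square 8; −1 → 7.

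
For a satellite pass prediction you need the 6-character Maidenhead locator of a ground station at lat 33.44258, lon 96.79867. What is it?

NM83jk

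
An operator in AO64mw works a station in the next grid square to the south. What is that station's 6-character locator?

AO64mv

Latitude subsquare w = 22; −1 → 21 = v.
The longitude characters are unchanged.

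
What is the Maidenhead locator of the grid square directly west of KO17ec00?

KO17dc90

Longitude extended square 0; −1 → -1, wraps to 9, carry into subsquare.
Longitude subsquare e = 4; −1 → 3 = d.
The latitude characters are unchanged.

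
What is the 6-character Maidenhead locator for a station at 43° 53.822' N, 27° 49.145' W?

HN63cv

Shift to the Maidenhead origin (180°W, 90°S): lon 152.1809, lat 133.8970.
Field: 152.1809/20 → 7 → H, 133.8970/10 → 13 → N; chars HN.
Square: 12.1809/2 → 6, 3.8970/1 → 3; chars 63.
Subsquare: 0.1809/0.0833333 → 2 → c, 0.8970/0.0416667 → 21 → v; chars cv.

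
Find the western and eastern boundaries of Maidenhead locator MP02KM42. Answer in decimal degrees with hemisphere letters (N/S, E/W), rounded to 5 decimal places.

60.86667° E, 60.87500° E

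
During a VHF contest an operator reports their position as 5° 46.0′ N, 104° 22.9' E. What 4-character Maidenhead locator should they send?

OJ25

Offset from 180°W / 90°S: lon 284.38°, lat 95.77°.
Field: 284.38/20 → 14 → O, 95.77/10 → 9 → J; chars OJ.
Square: 4.38/2 → 2, 5.77/1 → 5; chars 25.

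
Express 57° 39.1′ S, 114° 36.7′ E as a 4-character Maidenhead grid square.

OD72

Offset from 180°W / 90°S: lon 294.61°, lat 32.35°.
Field: lon ⌊294.61/20⌋ = 14 → O; lat ⌊32.35/10⌋ = 3 → D.
Square: lon ⌊14.61/2⌋ = 7; lat ⌊2.35/1⌋ = 2.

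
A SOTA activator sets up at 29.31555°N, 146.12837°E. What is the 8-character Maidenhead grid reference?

Offset from 180°W / 90°S: lon 326.12837°, lat 119.31555°.
Field: lon ⌊326.12837/20⌋ = 16 → Q; lat ⌊119.31555/10⌋ = 11 → L.
Square: lon ⌊6.12837/2⌋ = 3; lat ⌊9.31555/1⌋ = 9.
Subsquare: lon ⌊0.12837/0.0833333⌋ = 1 → b; lat ⌊0.31555/0.0416667⌋ = 7 → h.
Extended square: lon ⌊0.04504/0.00833333⌋ = 5; lat ⌊0.02388/0.00416667⌋ = 5.

QL39bh55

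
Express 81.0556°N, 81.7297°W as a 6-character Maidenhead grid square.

ER91db

Add 180° to longitude and 90° to latitude: 98.2703, 171.0556.
Field (20°×10°, letters A–R): 98.2703/20 → 4 → E, 171.0556/10 → 17 → R; chars ER.
Square (2°×1°, digits 0–9): 18.2703/2 → 9, 1.0556/1 → 1; chars 91.
Subsquare (5′×2.5′, letters a–x): 0.2703/0.0833333 → 3 → d, 0.0556/0.0416667 → 1 → b; chars db.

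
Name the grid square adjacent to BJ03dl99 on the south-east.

BJ03el08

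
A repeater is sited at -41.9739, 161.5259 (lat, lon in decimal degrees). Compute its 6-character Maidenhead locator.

RE08sa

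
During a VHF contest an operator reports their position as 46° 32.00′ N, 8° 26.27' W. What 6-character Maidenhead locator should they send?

IN56sm

Shift to the Maidenhead origin (180°W, 90°S): lon 171.5622, lat 136.5333.
Field: lon ⌊171.5622/20⌋ = 8 → I; lat ⌊136.5333/10⌋ = 13 → N.
Square: lon ⌊11.5622/2⌋ = 5; lat ⌊6.5333/1⌋ = 6.
Subsquare: lon ⌊1.5622/0.0833333⌋ = 18 → s; lat ⌊0.5333/0.0416667⌋ = 12 → m.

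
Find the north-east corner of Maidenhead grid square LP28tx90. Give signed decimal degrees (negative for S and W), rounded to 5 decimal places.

68.96250, 45.66667

Field L=11, P=15: +11·20° lon, +15·10° lat → SW at lon 40°, lat 60°.
Square 2, 8: +2·2° lon, +8·1° lat → SW at lon 44°, lat 68°.
Subsquare t=19, x=23: +19·0.0833333° lon, +23·0.0416667° lat → SW at lon 45.5833°, lat 68.9583°.
Extended square 9, 0: +9·0.00833333° lon, +0·0.00416667° lat → SW at lon 45.6583°, lat 68.9583°.
Cell spans 0.00833333° lon × 0.00416667° lat. NE corner is SW corner plus one full cell.
latitude 68.96250, longitude 45.66667.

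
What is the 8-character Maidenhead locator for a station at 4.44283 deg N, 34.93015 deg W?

HJ24mk86

Offset from 180°W / 90°S: lon 145.06985°, lat 94.44283°.
Field: 145.06985/20 → 7 → H, 94.44283/10 → 9 → J; chars HJ.
Square: 5.06985/2 → 2, 4.44283/1 → 4; chars 24.
Subsquare: 1.06985/0.0833333 → 12 → m, 0.44283/0.0416667 → 10 → k; chars mk.
Extended square: 0.06985/0.00833333 → 8, 0.02616/0.00416667 → 6; chars 86.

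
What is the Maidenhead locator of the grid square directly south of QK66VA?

Latitude subsquare a = 0; −1 → -1, wraps to 23 = x, carry into square.
Latitude square 6; −1 → 5.
The longitude characters are unchanged.

QK65vx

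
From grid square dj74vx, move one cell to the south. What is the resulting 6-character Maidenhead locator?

DJ74vw

Latitude subsquare x = 23; −1 → 22 = w.
The longitude characters are unchanged.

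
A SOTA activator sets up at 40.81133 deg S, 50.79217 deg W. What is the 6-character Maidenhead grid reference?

GE49oe

Add 180° to longitude and 90° to latitude: 129.2078, 49.1887.
Field: 129.2078/20 → 6 → G, 49.1887/10 → 4 → E; chars GE.
Square: 9.2078/2 → 4, 9.1887/1 → 9; chars 49.
Subsquare: 1.2078/0.0833333 → 14 → o, 0.1887/0.0416667 → 4 → e; chars oe.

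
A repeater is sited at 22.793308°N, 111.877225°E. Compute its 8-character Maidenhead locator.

OL52wt50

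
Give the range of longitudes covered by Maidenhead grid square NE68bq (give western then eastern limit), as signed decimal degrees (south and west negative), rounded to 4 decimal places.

Field N=13, E=4: +13·20° lon, +4·10° lat → SW at lon 80°, lat -50°.
Square 6, 8: +6·2° lon, +8·1° lat → SW at lon 92°, lat -42°.
Subsquare b=1, q=16: +1·0.0833333° lon, +16·0.0416667° lat → SW at lon 92.0833°, lat -41.3333°.
Cell spans 0.0833333° lon × 0.0416667° lat.
west 92.0833, east 92.1667.

92.0833, 92.1667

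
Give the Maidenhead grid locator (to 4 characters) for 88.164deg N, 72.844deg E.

MR68

Shift to the Maidenhead origin (180°W, 90°S): lon 252.84, lat 178.16.
Field (20°×10°, letters A–R): 252.84/20 → 12 → M, 178.16/10 → 17 → R; chars MR.
Square (2°×1°, digits 0–9): 12.84/2 → 6, 8.16/1 → 8; chars 68.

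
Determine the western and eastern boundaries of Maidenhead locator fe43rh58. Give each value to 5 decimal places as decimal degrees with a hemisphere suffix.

70.54167° W, 70.53333° W

Field F=5, E=4: +5·20° lon, +4·10° lat → SW at lon -80°, lat -50°.
Square 4, 3: +4·2° lon, +3·1° lat → SW at lon -72°, lat -47°.
Subsquare r=17, h=7: +17·0.0833333° lon, +7·0.0416667° lat → SW at lon -70.5833°, lat -46.7083°.
Extended square 5, 8: +5·0.00833333° lon, +8·0.00416667° lat → SW at lon -70.5417°, lat -46.675°.
Cell spans 0.00833333° lon × 0.00416667° lat.
west 70.54167° W, east 70.53333° W.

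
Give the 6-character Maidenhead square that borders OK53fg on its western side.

OK53eg

Longitude subsquare f = 5; −1 → 4 = e.
The latitude characters are unchanged.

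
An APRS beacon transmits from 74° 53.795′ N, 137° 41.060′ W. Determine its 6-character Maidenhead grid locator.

CQ14dv

Offset from 180°W / 90°S: lon 42.3157°, lat 164.8966°.
Field (20°×10°, letters A–R): lon ⌊42.3157/20⌋ = 2 → C; lat ⌊164.8966/10⌋ = 16 → Q.
Square (2°×1°, digits 0–9): lon ⌊2.3157/2⌋ = 1; lat ⌊4.8966/1⌋ = 4.
Subsquare (5′×2.5′, letters a–x): lon ⌊0.3157/0.0833333⌋ = 3 → d; lat ⌊0.8966/0.0416667⌋ = 21 → v.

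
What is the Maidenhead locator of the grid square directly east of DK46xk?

Longitude subsquare x = 23; +1 → 24, wraps to 0 = a, carry into square.
Longitude square 4; +1 → 5.
The latitude characters are unchanged.

DK56ak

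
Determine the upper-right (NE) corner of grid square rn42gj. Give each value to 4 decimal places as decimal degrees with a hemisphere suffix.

42.4167° N, 168.5833° E

Field R=17, N=13: +17·20° lon, +13·10° lat → SW at lon 160°, lat 40°.
Square 4, 2: +4·2° lon, +2·1° lat → SW at lon 168°, lat 42°.
Subsquare g=6, j=9: +6·0.0833333° lon, +9·0.0416667° lat → SW at lon 168.5°, lat 42.375°.
Cell spans 0.0833333° lon × 0.0416667° lat. NE corner is SW corner plus one full cell.
latitude 42.4167° N, longitude 168.5833° E.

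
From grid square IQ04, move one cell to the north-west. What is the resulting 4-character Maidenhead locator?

HQ95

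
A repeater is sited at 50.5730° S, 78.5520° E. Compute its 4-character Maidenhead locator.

MD99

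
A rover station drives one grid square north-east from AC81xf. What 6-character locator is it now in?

AC91ag

Longitude subsquare x = 23; +1 → 24, wraps to 0 = a, carry into square.
Longitude square 8; +1 → 9.
Latitude subsquare f = 5; +1 → 6 = g.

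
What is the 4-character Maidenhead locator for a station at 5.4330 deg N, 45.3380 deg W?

Shift to the Maidenhead origin (180°W, 90°S): lon 134.66, lat 95.43.
Field: 134.66/20 → 6 → G, 95.43/10 → 9 → J; chars GJ.
Square: 14.66/2 → 7, 5.43/1 → 5; chars 75.

GJ75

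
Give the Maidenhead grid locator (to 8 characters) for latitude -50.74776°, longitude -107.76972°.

DD69cg70

Add 180° to longitude and 90° to latitude: 72.23028, 39.25224.
Field: lon ⌊72.23028/20⌋ = 3 → D; lat ⌊39.25224/10⌋ = 3 → D.
Square: lon ⌊12.23028/2⌋ = 6; lat ⌊9.25224/1⌋ = 9.
Subsquare: lon ⌊0.23028/0.0833333⌋ = 2 → c; lat ⌊0.25224/0.0416667⌋ = 6 → g.
Extended square: lon ⌊0.06361/0.00833333⌋ = 7; lat ⌊0.00224/0.00416667⌋ = 0.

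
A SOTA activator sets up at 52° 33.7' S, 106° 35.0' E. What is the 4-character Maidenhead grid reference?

Add 180° to longitude and 90° to latitude: 286.58, 37.44.
Field: lon ⌊286.58/20⌋ = 14 → O; lat ⌊37.44/10⌋ = 3 → D.
Square: lon ⌊6.58/2⌋ = 3; lat ⌊7.44/1⌋ = 7.

OD37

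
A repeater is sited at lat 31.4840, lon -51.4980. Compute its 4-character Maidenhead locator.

Offset from 180°W / 90°S: lon 128.50°, lat 121.48°.
Field: 128.50/20 → 6 → G, 121.48/10 → 12 → M; chars GM.
Square: 8.50/2 → 4, 1.48/1 → 1; chars 41.

GM41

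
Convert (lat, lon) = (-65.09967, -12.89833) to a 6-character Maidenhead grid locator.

IC34nv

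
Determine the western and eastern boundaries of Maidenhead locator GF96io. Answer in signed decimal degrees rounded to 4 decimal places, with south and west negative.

-41.3333, -41.2500

Field G=6, F=5: +6·20° lon, +5·10° lat → SW at lon -60°, lat -40°.
Square 9, 6: +9·2° lon, +6·1° lat → SW at lon -42°, lat -34°.
Subsquare i=8, o=14: +8·0.0833333° lon, +14·0.0416667° lat → SW at lon -41.3333°, lat -33.4167°.
Cell spans 0.0833333° lon × 0.0416667° lat.
west -41.3333, east -41.2500.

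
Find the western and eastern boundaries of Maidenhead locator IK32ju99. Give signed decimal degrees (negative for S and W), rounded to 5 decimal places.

Field I=8, K=10: +8·20° lon, +10·10° lat → SW at lon -20°, lat 10°.
Square 3, 2: +3·2° lon, +2·1° lat → SW at lon -14°, lat 12°.
Subsquare j=9, u=20: +9·0.0833333° lon, +20·0.0416667° lat → SW at lon -13.25°, lat 12.8333°.
Extended square 9, 9: +9·0.00833333° lon, +9·0.00416667° lat → SW at lon -13.175°, lat 12.8708°.
Cell spans 0.00833333° lon × 0.00416667° lat.
west -13.17500, east -13.16667.

-13.17500, -13.16667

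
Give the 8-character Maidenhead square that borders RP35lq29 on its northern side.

RP35lr20

Latitude extended square 9; +1 → 10, wraps to 0, carry into subsquare.
Latitude subsquare q = 16; +1 → 17 = r.
The longitude characters are unchanged.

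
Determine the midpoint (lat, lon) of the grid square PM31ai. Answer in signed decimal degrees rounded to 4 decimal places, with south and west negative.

Field P=15, M=12: +15·20° lon, +12·10° lat → SW at lon 120°, lat 30°.
Square 3, 1: +3·2° lon, +1·1° lat → SW at lon 126°, lat 31°.
Subsquare a=0, i=8: +0·0.0833333° lon, +8·0.0416667° lat → SW at lon 126°, lat 31.3333°.
Cell spans 0.0833333° lon × 0.0416667° lat. Centre is SW corner plus half of each.
latitude 31.3542, longitude 126.0417.

31.3542, 126.0417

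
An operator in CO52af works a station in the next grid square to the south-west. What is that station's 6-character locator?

Longitude subsquare a = 0; −1 → -1, wraps to 23 = x, carry into square.
Longitude square 5; −1 → 4.
Latitude subsquare f = 5; −1 → 4 = e.

CO42xe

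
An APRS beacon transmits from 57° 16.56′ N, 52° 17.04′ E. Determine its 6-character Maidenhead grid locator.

Shift to the Maidenhead origin (180°W, 90°S): lon 232.2840, lat 147.2760.
Field: 232.2840/20 → 11 → L, 147.2760/10 → 14 → O; chars LO.
Square: 12.2840/2 → 6, 7.2760/1 → 7; chars 67.
Subsquare: 0.2840/0.0833333 → 3 → d, 0.2760/0.0416667 → 6 → g; chars dg.

LO67dg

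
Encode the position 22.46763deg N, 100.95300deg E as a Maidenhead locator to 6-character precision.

Shift to the Maidenhead origin (180°W, 90°S): lon 280.9530, lat 112.4676.
Field: 280.9530/20 → 14 → O, 112.4676/10 → 11 → L; chars OL.
Square: 0.9530/2 → 0, 2.4676/1 → 2; chars 02.
Subsquare: 0.9530/0.0833333 → 11 → l, 0.4676/0.0416667 → 11 → l; chars ll.

OL02ll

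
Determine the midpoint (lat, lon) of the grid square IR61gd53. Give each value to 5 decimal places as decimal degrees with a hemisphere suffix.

81.13958° N, 7.45417° W

Field I=8, R=17: +8·20° lon, +17·10° lat → SW at lon -20°, lat 80°.
Square 6, 1: +6·2° lon, +1·1° lat → SW at lon -8°, lat 81°.
Subsquare g=6, d=3: +6·0.0833333° lon, +3·0.0416667° lat → SW at lon -7.5°, lat 81.125°.
Extended square 5, 3: +5·0.00833333° lon, +3·0.00416667° lat → SW at lon -7.45833°, lat 81.1375°.
Cell spans 0.00833333° lon × 0.00416667° lat. Centre is SW corner plus half of each.
latitude 81.13958° N, longitude 7.45417° W.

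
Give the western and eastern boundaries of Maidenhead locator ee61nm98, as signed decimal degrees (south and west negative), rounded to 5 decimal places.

Field E=4, E=4: +4·20° lon, +4·10° lat → SW at lon -100°, lat -50°.
Square 6, 1: +6·2° lon, +1·1° lat → SW at lon -88°, lat -49°.
Subsquare n=13, m=12: +13·0.0833333° lon, +12·0.0416667° lat → SW at lon -86.9167°, lat -48.5°.
Extended square 9, 8: +9·0.00833333° lon, +8·0.00416667° lat → SW at lon -86.8417°, lat -48.4667°.
Cell spans 0.00833333° lon × 0.00416667° lat.
west -86.84167, east -86.83333.

-86.84167, -86.83333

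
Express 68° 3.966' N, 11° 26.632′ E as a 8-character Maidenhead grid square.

JP58rb35

Add 180° to longitude and 90° to latitude: 191.44387, 158.06610.
Field (20°×10°, letters A–R): lon ⌊191.44387/20⌋ = 9 → J; lat ⌊158.06610/10⌋ = 15 → P.
Square (2°×1°, digits 0–9): lon ⌊11.44387/2⌋ = 5; lat ⌊8.06610/1⌋ = 8.
Subsquare (5′×2.5′, letters a–x): lon ⌊1.44387/0.0833333⌋ = 17 → r; lat ⌊0.06610/0.0416667⌋ = 1 → b.
Extended square (30″×15″, digits 0–9): lon ⌊0.02720/0.00833333⌋ = 3; lat ⌊0.02443/0.00416667⌋ = 5.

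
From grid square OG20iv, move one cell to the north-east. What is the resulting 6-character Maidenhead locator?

OG20jw

Longitude subsquare i = 8; +1 → 9 = j.
Latitude subsquare v = 21; +1 → 22 = w.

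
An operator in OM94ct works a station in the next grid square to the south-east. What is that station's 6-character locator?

Longitude subsquare c = 2; +1 → 3 = d.
Latitude subsquare t = 19; −1 → 18 = s.

OM94ds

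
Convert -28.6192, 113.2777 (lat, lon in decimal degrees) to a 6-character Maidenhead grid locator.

Shift to the Maidenhead origin (180°W, 90°S): lon 293.2777, lat 61.3808.
Field: lon ⌊293.2777/20⌋ = 14 → O; lat ⌊61.3808/10⌋ = 6 → G.
Square: lon ⌊13.2777/2⌋ = 6; lat ⌊1.3808/1⌋ = 1.
Subsquare: lon ⌊1.2777/0.0833333⌋ = 15 → p; lat ⌊0.3808/0.0416667⌋ = 9 → j.

OG61pj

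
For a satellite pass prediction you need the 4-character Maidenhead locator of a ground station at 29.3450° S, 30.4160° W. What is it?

HG40

Offset from 180°W / 90°S: lon 149.58°, lat 60.66°.
Field: lon ⌊149.58/20⌋ = 7 → H; lat ⌊60.66/10⌋ = 6 → G.
Square: lon ⌊9.58/2⌋ = 4; lat ⌊0.66/1⌋ = 0.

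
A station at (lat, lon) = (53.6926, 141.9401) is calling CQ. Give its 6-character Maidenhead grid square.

Offset from 180°W / 90°S: lon 321.9401°, lat 143.6926°.
Field (20°×10°, letters A–R): 321.9401/20 → 16 → Q, 143.6926/10 → 14 → O; chars QO.
Square (2°×1°, digits 0–9): 1.9401/2 → 0, 3.6926/1 → 3; chars 03.
Subsquare (5′×2.5′, letters a–x): 1.9401/0.0833333 → 23 → x, 0.6926/0.0416667 → 16 → q; chars xq.

QO03xq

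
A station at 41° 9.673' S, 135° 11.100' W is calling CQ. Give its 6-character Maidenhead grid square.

Offset from 180°W / 90°S: lon 44.8150°, lat 48.8388°.
Field (20°×10°, letters A–R): lon ⌊44.8150/20⌋ = 2 → C; lat ⌊48.8388/10⌋ = 4 → E.
Square (2°×1°, digits 0–9): lon ⌊4.8150/2⌋ = 2; lat ⌊8.8388/1⌋ = 8.
Subsquare (5′×2.5′, letters a–x): lon ⌊0.8150/0.0833333⌋ = 9 → j; lat ⌊0.8388/0.0416667⌋ = 20 → u.

CE28ju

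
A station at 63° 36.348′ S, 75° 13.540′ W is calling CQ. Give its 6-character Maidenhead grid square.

FC26jj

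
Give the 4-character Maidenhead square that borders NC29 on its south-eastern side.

Longitude square 2; +1 → 3.
Latitude square 9; −1 → 8.

NC38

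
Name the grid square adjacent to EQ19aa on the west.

Longitude subsquare a = 0; −1 → -1, wraps to 23 = x, carry into square.
Longitude square 1; −1 → 0.
The latitude characters are unchanged.

EQ09xa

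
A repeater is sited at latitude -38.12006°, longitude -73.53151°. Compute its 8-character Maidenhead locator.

FF31fv61

Offset from 180°W / 90°S: lon 106.46849°, lat 51.87994°.
Field: lon ⌊106.46849/20⌋ = 5 → F; lat ⌊51.87994/10⌋ = 5 → F.
Square: lon ⌊6.46849/2⌋ = 3; lat ⌊1.87994/1⌋ = 1.
Subsquare: lon ⌊0.46849/0.0833333⌋ = 5 → f; lat ⌊0.87994/0.0416667⌋ = 21 → v.
Extended square: lon ⌊0.05182/0.00833333⌋ = 6; lat ⌊0.00494/0.00416667⌋ = 1.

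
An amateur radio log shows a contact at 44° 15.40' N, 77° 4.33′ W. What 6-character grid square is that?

Shift to the Maidenhead origin (180°W, 90°S): lon 102.9278, lat 134.2567.
Field: 102.9278/20 → 5 → F, 134.2567/10 → 13 → N; chars FN.
Square: 2.9278/2 → 1, 4.2567/1 → 4; chars 14.
Subsquare: 0.9278/0.0833333 → 11 → l, 0.2567/0.0416667 → 6 → g; chars lg.

FN14lg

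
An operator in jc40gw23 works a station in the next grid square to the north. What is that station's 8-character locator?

Latitude extended square 3; +1 → 4.
The longitude characters are unchanged.

JC40gw24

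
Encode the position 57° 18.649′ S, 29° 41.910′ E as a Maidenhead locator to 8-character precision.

KD42uq35

Add 180° to longitude and 90° to latitude: 209.69850, 32.68918.
Field: lon ⌊209.69850/20⌋ = 10 → K; lat ⌊32.68918/10⌋ = 3 → D.
Square: lon ⌊9.69850/2⌋ = 4; lat ⌊2.68918/1⌋ = 2.
Subsquare: lon ⌊1.69850/0.0833333⌋ = 20 → u; lat ⌊0.68918/0.0416667⌋ = 16 → q.
Extended square: lon ⌊0.03183/0.00833333⌋ = 3; lat ⌊0.02252/0.00416667⌋ = 5.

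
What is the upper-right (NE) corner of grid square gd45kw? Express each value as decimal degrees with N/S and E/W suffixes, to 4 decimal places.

Field G=6, D=3: +6·20° lon, +3·10° lat → SW at lon -60°, lat -60°.
Square 4, 5: +4·2° lon, +5·1° lat → SW at lon -52°, lat -55°.
Subsquare k=10, w=22: +10·0.0833333° lon, +22·0.0416667° lat → SW at lon -51.1667°, lat -54.0833°.
Cell spans 0.0833333° lon × 0.0416667° lat. NE corner is SW corner plus one full cell.
latitude 54.0417° S, longitude 51.0833° W.

54.0417° S, 51.0833° W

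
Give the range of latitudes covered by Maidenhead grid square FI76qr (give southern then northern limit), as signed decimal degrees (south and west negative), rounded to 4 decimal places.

-3.2917, -3.2500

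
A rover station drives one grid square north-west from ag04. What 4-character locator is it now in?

RG95

Longitude square 0; −1 → -1, wraps to 9, carry into field.
Longitude field A = 0; −1 → -1, wraps to 17 = R, wrapping around the antimeridian.
Latitude square 4; +1 → 5.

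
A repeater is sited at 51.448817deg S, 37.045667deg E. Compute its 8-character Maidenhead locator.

KD88mn52

Add 180° to longitude and 90° to latitude: 217.04567, 38.55118.
Field: lon ⌊217.04567/20⌋ = 10 → K; lat ⌊38.55118/10⌋ = 3 → D.
Square: lon ⌊17.04567/2⌋ = 8; lat ⌊8.55118/1⌋ = 8.
Subsquare: lon ⌊1.04567/0.0833333⌋ = 12 → m; lat ⌊0.55118/0.0416667⌋ = 13 → n.
Extended square: lon ⌊0.04567/0.00833333⌋ = 5; lat ⌊0.00952/0.00416667⌋ = 2.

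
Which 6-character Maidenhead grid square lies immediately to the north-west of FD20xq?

FD20wr

Longitude subsquare x = 23; −1 → 22 = w.
Latitude subsquare q = 16; +1 → 17 = r.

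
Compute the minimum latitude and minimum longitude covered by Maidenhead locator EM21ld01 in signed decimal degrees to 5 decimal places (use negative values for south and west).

Field E=4, M=12: +4·20° lon, +12·10° lat → SW at lon -100°, lat 30°.
Square 2, 1: +2·2° lon, +1·1° lat → SW at lon -96°, lat 31°.
Subsquare l=11, d=3: +11·0.0833333° lon, +3·0.0416667° lat → SW at lon -95.0833°, lat 31.125°.
Extended square 0, 1: +0·0.00833333° lon, +1·0.00416667° lat → SW at lon -95.0833°, lat 31.1292°.
latitude 31.12917, longitude -95.08333.

31.12917, -95.08333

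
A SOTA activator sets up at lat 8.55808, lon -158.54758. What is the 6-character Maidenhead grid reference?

BJ08rn

Add 180° to longitude and 90° to latitude: 21.4524, 98.5581.
Field (20°×10°, letters A–R): lon ⌊21.4524/20⌋ = 1 → B; lat ⌊98.5581/10⌋ = 9 → J.
Square (2°×1°, digits 0–9): lon ⌊1.4524/2⌋ = 0; lat ⌊8.5581/1⌋ = 8.
Subsquare (5′×2.5′, letters a–x): lon ⌊1.4524/0.0833333⌋ = 17 → r; lat ⌊0.5581/0.0416667⌋ = 13 → n.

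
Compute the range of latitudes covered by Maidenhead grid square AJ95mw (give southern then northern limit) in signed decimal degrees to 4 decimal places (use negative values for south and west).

5.9167, 5.9583

Field A=0, J=9: +0·20° lon, +9·10° lat → SW at lon -180°, lat 0°.
Square 9, 5: +9·2° lon, +5·1° lat → SW at lon -162°, lat 5°.
Subsquare m=12, w=22: +12·0.0833333° lon, +22·0.0416667° lat → SW at lon -161°, lat 5.91667°.
Cell spans 0.0833333° lon × 0.0416667° lat.
south 5.9167, north 5.9583.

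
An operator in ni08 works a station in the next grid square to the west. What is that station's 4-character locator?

Longitude square 0; −1 → -1, wraps to 9, carry into field.
Longitude field N = 13; −1 → 12 = M.
The latitude characters are unchanged.

MI98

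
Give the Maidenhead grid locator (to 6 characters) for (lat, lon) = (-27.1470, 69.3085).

Offset from 180°W / 90°S: lon 249.3085°, lat 62.8530°.
Field: 249.3085/20 → 12 → M, 62.8530/10 → 6 → G; chars MG.
Square: 9.3085/2 → 4, 2.8530/1 → 2; chars 42.
Subsquare: 1.3085/0.0833333 → 15 → p, 0.8530/0.0416667 → 20 → u; chars pu.

MG42pu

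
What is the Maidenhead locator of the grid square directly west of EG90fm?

Longitude subsquare f = 5; −1 → 4 = e.
The latitude characters are unchanged.

EG90em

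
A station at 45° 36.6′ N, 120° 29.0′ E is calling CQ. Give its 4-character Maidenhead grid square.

PN05

Offset from 180°W / 90°S: lon 300.48°, lat 135.61°.
Field: 300.48/20 → 15 → P, 135.61/10 → 13 → N; chars PN.
Square: 0.48/2 → 0, 5.61/1 → 5; chars 05.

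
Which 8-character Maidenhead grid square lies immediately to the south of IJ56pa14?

IJ56pa13

Latitude extended square 4; −1 → 3.
The longitude characters are unchanged.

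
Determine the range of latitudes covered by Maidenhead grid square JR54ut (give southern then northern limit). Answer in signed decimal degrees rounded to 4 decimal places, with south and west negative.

Field J=9, R=17: +9·20° lon, +17·10° lat → SW at lon 0°, lat 80°.
Square 5, 4: +5·2° lon, +4·1° lat → SW at lon 10°, lat 84°.
Subsquare u=20, t=19: +20·0.0833333° lon, +19·0.0416667° lat → SW at lon 11.6667°, lat 84.7917°.
Cell spans 0.0833333° lon × 0.0416667° lat.
south 84.7917, north 84.8333.

84.7917, 84.8333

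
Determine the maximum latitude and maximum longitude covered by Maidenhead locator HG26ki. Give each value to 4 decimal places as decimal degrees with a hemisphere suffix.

Field H=7, G=6: +7·20° lon, +6·10° lat → SW at lon -40°, lat -30°.
Square 2, 6: +2·2° lon, +6·1° lat → SW at lon -36°, lat -24°.
Subsquare k=10, i=8: +10·0.0833333° lon, +8·0.0416667° lat → SW at lon -35.1667°, lat -23.6667°.
Cell spans 0.0833333° lon × 0.0416667° lat. NE corner is SW corner plus one full cell.
latitude 23.6250° S, longitude 35.0833° W.

23.6250° S, 35.0833° W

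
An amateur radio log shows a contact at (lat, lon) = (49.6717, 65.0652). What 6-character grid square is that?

MN29mq

Shift to the Maidenhead origin (180°W, 90°S): lon 245.0652, lat 139.6717.
Field (20°×10°, letters A–R): lon ⌊245.0652/20⌋ = 12 → M; lat ⌊139.6717/10⌋ = 13 → N.
Square (2°×1°, digits 0–9): lon ⌊5.0652/2⌋ = 2; lat ⌊9.6717/1⌋ = 9.
Subsquare (5′×2.5′, letters a–x): lon ⌊1.0652/0.0833333⌋ = 12 → m; lat ⌊0.6717/0.0416667⌋ = 16 → q.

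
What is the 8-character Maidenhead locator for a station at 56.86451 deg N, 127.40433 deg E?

PO36qu87

Offset from 180°W / 90°S: lon 307.40433°, lat 146.86451°.
Field: lon ⌊307.40433/20⌋ = 15 → P; lat ⌊146.86451/10⌋ = 14 → O.
Square: lon ⌊7.40433/2⌋ = 3; lat ⌊6.86451/1⌋ = 6.
Subsquare: lon ⌊1.40433/0.0833333⌋ = 16 → q; lat ⌊0.86451/0.0416667⌋ = 20 → u.
Extended square: lon ⌊0.07100/0.00833333⌋ = 8; lat ⌊0.03118/0.00416667⌋ = 7.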